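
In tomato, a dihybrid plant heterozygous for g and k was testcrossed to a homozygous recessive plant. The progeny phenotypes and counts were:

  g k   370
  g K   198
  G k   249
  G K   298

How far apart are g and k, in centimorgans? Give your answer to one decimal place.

40.1 centimorgans

The two most frequent classes, G K (298) and g k (370), are the parental types, so the F1 was G K / g k.
The recombinant classes are G k and g K: 249 + 198 = 447.
Recombination frequency = 447/1115 = 0.4009 ≈ 40.1%, i.e. 40.1 centimorgans.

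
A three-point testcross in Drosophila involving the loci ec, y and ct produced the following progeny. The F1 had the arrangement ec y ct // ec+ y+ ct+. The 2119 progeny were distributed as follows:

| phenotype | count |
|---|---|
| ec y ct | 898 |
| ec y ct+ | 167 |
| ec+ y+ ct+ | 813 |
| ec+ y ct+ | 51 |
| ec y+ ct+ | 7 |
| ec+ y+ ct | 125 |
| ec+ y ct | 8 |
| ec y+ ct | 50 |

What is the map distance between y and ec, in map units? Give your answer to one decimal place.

5.5 map units

The two rarest classes, ec+ y ct and ec y+ ct+, are the double crossovers. Comparing them with the parentals, only the ec allele has switched, so ec is the middle locus and the order is y – ec – ct.
Crossovers in the y–ec interval produce the single-crossover classes ec y+ ct and ec+ y ct+ (50 + 51 = 101) plus the double crossovers (15).
RF(y–ec) = (101 + 15) / 2119 = 116/2119 = 0.0547 → 5.5 map units.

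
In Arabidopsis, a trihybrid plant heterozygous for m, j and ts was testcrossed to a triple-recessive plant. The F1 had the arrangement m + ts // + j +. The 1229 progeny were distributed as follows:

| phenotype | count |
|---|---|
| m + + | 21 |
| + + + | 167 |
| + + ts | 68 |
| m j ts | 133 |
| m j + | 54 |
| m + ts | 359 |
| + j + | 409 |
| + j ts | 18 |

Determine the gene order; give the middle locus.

The two rarest classes, m + + and + j ts, are the double crossovers. Comparing them with the parentals, only the ts allele has switched, so ts is the middle locus and the order is j – ts – m.

ts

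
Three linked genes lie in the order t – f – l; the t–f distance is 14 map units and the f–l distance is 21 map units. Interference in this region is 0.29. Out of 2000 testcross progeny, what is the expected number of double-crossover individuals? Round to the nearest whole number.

42

Map distances give recombination frequencies of 0.140 and 0.210 for the two intervals.
With interference 0.29 (so coincidence = 0.71), expected double-crossover frequency = 0.140 × 0.210 × 0.71 = 0.02087.
Expected number = 0.02087 × 2000 = 41.75 ≈ 42.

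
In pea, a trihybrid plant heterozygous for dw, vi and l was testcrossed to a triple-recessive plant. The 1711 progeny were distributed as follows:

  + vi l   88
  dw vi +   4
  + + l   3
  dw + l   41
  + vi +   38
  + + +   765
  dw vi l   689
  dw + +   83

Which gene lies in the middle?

l

The two most frequent reciprocal classes, + + + and dw vi l, are the parental types, so the F1 was + + + / dw vi l.
The two rarest classes, + + l and dw vi +, are the double crossovers. Comparing them with the parentals, only the l allele has switched, so l is the middle locus and the order is dw – l – vi.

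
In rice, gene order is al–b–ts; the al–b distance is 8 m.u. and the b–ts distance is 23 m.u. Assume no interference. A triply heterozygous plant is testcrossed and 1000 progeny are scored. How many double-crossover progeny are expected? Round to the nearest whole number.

18

Map distances give recombination frequencies of 0.080 and 0.230 for the two intervals.
With no interference, expected double-crossover frequency = 0.080 × 0.230 = 0.01840.
Expected number = 0.01840 × 1000 = 18.40 ≈ 18.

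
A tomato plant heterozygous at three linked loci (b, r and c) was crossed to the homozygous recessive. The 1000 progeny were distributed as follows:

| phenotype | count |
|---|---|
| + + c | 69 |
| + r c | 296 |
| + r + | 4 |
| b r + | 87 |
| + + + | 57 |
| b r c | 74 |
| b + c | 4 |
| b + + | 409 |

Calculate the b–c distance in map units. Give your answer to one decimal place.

The two most frequent reciprocal classes, b + + and + r c, are the parental types, so the F1 was b + + / + r c.
The two rarest classes, b + c and + r +, are the double crossovers. Comparing them with the parentals, only the c allele has switched, so c is the middle locus and the order is r – c – b.
Crossovers in the c–b interval produce the single-crossover classes + + + and b r c (57 + 74 = 131) plus the double crossovers (8).
RF(c–b) = (131 + 8) / 1000 = 139/1000 = 0.1390 → 13.9 map units.

13.9 map units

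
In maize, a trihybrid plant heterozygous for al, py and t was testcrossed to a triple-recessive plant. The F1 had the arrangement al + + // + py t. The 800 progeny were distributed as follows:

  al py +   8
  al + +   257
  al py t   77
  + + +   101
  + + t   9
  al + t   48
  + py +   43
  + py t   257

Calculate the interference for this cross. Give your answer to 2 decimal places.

The two rarest classes, al py + and + + t, are the double crossovers. Comparing them with the parentals, only the py allele has switched, so py is the middle locus and the order is t – py – al.
t–py: (91 + 17)/800 = 0.1350; py–al: (178 + 17)/800 = 0.2437.
Expected DCO frequency = 0.1350 × 0.2437 ≈ 0.03290; observed = 17/800 ≈ 0.02125.
Coefficient of coincidence = 0.02125/0.03290 ≈ 0.65; interference = 1 − 0.65 = 0.35.

0.35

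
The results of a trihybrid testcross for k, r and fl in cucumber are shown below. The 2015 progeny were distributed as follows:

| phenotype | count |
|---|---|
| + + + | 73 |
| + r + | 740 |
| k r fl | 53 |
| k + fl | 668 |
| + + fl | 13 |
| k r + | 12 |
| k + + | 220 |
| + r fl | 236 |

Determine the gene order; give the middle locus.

The two most frequent reciprocal classes, k + fl and + r +, are the parental types, so the F1 was k + fl / + r +.
The two rarest classes, + + fl and k r +, are the double crossovers. Comparing them with the parentals, only the k allele has switched, so k is the middle locus and the order is r – k – fl.

k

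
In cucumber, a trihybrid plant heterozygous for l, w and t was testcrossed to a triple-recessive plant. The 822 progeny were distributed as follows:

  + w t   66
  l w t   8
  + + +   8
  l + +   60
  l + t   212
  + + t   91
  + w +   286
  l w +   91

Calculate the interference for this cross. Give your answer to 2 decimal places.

0.53

The two most frequent reciprocal classes, l + t and + w +, are the parental types, so the F1 was l + t / + w +.
The two rarest classes, l w t and + + +, are the double crossovers. Comparing them with the parentals, only the w allele has switched, so w is the middle locus and the order is t – w – l.
t–w: (126 + 16)/822 = 0.1727; w–l: (182 + 16)/822 = 0.2409.
Expected DCO frequency = 0.1727 × 0.2409 ≈ 0.04160; observed = 16/822 ≈ 0.01946.
Coefficient of coincidence = 0.01946/0.04160 ≈ 0.47; interference = 1 − 0.47 = 0.53.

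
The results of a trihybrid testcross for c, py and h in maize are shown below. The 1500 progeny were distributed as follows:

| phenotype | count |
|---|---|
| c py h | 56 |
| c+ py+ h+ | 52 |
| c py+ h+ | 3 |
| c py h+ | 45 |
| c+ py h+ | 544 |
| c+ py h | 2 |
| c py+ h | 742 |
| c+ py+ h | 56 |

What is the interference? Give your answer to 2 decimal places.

0.37

The two most frequent reciprocal classes, c py+ h and c+ py h+, are the parental types, so the F1 was c py+ h / c+ py h+.
The two rarest classes, c py+ h+ and c+ py h, are the double crossovers. Comparing them with the parentals, only the h allele has switched, so h is the middle locus and the order is py – h – c.
py–h: (108 + 5)/1500 = 0.0753; h–c: (101 + 5)/1500 = 0.0707.
Expected DCO frequency = 0.0753 × 0.0707 ≈ 0.00532; observed = 5/1500 ≈ 0.00333.
Coefficient of coincidence = 0.00333/0.00532 ≈ 0.63; interference = 1 − 0.63 = 0.37.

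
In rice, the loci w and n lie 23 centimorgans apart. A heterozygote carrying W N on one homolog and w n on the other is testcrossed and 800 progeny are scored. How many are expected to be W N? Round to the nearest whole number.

A map distance of 23 centimorgans corresponds to a recombination frequency of 0.230.
The F1 is W N / w n, so W N is a parental gamete class with expected frequency (1 − r)/2 = 0.770/2 = 0.3850.
Expected number = 0.3850 × 800 = 308.00 ≈ 308.

308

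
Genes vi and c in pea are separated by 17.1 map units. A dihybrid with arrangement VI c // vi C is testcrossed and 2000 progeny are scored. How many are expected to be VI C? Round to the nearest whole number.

171

A map distance of 17.1 map units corresponds to a recombination frequency of 0.171.
The F1 is VI c / vi C, so VI C is a recombinant gamete class with expected frequency r/2 = 0.171/2 = 0.0855.
Expected number = 0.0855 × 2000 = 171.00 ≈ 171.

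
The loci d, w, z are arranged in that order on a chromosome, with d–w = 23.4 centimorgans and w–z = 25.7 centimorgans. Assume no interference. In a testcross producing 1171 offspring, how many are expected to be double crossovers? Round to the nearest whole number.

Map distances give recombination frequencies of 0.234 and 0.257 for the two intervals.
With no interference, expected double-crossover frequency = 0.234 × 0.257 = 0.06014.
Expected number = 0.06014 × 1171 = 70.42 ≈ 70.

70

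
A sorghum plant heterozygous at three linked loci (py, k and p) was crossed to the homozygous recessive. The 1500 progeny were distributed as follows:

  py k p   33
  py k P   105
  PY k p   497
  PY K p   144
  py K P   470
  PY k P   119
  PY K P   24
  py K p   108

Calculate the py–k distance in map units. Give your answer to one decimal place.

The two most frequent reciprocal classes, py K P and PY k p, are the parental types, so the F1 was py K P / PY k p.
The two rarest classes, PY K P and py k p, are the double crossovers. Comparing them with the parentals, only the py allele has switched, so py is the middle locus and the order is k – py – p.
Crossovers in the k–py interval produce the single-crossover classes py k P and PY K p (105 + 144 = 249) plus the double crossovers (57).
RF(k–py) = (249 + 57) / 1500 = 306/1500 = 0.2040 → 20.4 map units.

20.4 map units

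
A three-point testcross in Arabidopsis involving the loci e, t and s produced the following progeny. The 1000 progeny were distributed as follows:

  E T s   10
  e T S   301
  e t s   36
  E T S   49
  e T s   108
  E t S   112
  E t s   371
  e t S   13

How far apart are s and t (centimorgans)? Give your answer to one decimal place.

The two most frequent reciprocal classes, E t s and e T S, are the parental types, so the F1 was E t s / e T S.
The two rarest classes, E T s and e t S, are the double crossovers. Comparing them with the parentals, only the t allele has switched, so t is the middle locus and the order is e – t – s.
Crossovers in the t–s interval produce the single-crossover classes E t S and e T s (112 + 108 = 220) plus the double crossovers (23).
RF(t–s) = (220 + 23) / 1000 = 243/1000 = 0.2430 → 24.3 centimorgans.

24.3 centimorgans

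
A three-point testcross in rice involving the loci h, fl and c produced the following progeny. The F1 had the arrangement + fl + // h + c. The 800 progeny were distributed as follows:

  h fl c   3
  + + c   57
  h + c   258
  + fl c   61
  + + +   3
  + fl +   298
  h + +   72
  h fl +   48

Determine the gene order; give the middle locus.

fl

The two rarest classes, + + + and h fl c, are the double crossovers. Comparing them with the parentals, only the fl allele has switched, so fl is the middle locus and the order is h – fl – c.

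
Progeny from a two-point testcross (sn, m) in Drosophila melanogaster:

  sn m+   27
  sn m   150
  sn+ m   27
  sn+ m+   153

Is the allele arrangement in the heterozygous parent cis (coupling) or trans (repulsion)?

The two most frequent classes are sn+ m+ (153) and sn m (150); these are the parental (non-recombinant) types.
So the F1 carried sn+ m+ on one chromosome and sn m on the other — the recessive alleles are on the same chromosome (cis / coupling).

cis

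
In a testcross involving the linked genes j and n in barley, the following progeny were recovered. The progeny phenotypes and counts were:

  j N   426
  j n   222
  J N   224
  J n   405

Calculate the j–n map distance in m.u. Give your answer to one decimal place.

34.9 m.u.

The two most frequent classes, J n (405) and j N (426), are the parental types, so the F1 was J n / j N.
The recombinant classes are J N and j n: 224 + 222 = 446.
Recombination frequency = 446/1277 = 0.3493 ≈ 34.9%, i.e. 34.9 m.u.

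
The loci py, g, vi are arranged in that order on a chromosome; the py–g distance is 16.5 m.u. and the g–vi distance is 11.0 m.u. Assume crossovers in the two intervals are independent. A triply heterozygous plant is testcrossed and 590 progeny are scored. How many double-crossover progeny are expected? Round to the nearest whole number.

Map distances give recombination frequencies of 0.165 and 0.110 for the two intervals.
With no interference, expected double-crossover frequency = 0.165 × 0.110 = 0.01815.
Expected number = 0.01815 × 590 = 10.71 ≈ 11.

11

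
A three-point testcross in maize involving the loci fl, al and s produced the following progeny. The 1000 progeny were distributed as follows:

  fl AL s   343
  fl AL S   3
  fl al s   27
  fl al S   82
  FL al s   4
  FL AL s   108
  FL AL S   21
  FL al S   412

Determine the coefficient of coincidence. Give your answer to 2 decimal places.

0.65

The two most frequent reciprocal classes, FL al S and fl AL s, are the parental types, so the F1 was FL al S / fl AL s.
The two rarest classes, FL al s and fl AL S, are the double crossovers. Comparing them with the parentals, only the s allele has switched, so s is the middle locus and the order is fl – s – al.
fl–s: (190 + 7)/1000 = 0.1970; s–al: (48 + 7)/1000 = 0.0550.
Expected DCO frequency = 0.1970 × 0.0550 ≈ 0.01084; observed = 7/1000 ≈ 0.00700.
Coefficient of coincidence = 0.00700/0.01084 ≈ 0.65.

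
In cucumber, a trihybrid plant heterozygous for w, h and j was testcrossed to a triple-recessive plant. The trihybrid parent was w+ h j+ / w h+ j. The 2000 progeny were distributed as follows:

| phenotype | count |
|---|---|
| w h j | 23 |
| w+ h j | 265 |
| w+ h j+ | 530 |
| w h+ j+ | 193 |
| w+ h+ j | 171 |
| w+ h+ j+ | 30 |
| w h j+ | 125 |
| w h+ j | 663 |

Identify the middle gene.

h

The two rarest classes, w+ h+ j+ and w h j, are the double crossovers. Comparing them with the parentals, only the h allele has switched, so h is the middle locus and the order is w – h – j.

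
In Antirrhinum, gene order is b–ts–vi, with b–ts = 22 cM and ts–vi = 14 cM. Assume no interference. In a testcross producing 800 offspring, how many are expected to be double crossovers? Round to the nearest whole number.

Map distances give recombination frequencies of 0.220 and 0.140 for the two intervals.
With no interference, expected double-crossover frequency = 0.220 × 0.140 = 0.03080.
Expected number = 0.03080 × 800 = 24.64 ≈ 25.

25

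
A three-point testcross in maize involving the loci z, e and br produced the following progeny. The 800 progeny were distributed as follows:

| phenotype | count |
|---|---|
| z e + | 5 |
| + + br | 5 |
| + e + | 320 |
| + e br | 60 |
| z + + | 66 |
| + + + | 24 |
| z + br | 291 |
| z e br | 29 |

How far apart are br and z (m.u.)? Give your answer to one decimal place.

The two most frequent reciprocal classes, z + br and + e +, are the parental types, so the F1 was z + br / + e +.
The two rarest classes, + + br and z e +, are the double crossovers. Comparing them with the parentals, only the z allele has switched, so z is the middle locus and the order is e – z – br.
Crossovers in the z–br interval produce the single-crossover classes z + + and + e br (66 + 60 = 126) plus the double crossovers (10).
RF(z–br) = (126 + 10) / 800 = 136/800 = 0.1700 → 17.0 m.u.

17.0 m.u.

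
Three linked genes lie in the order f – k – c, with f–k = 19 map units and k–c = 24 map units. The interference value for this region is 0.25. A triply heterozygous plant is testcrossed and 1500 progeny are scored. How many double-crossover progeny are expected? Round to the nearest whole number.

51

Map distances give recombination frequencies of 0.190 and 0.240 for the two intervals.
With interference 0.25 (so coincidence = 0.75), expected double-crossover frequency = 0.190 × 0.240 × 0.75 = 0.03420.
Expected number = 0.03420 × 1500 = 51.30 ≈ 51.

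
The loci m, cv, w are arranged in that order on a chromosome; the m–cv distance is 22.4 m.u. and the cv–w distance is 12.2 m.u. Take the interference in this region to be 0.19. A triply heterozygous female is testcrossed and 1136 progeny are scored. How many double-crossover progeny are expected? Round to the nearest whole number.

25

Map distances give recombination frequencies of 0.224 and 0.122 for the two intervals.
With interference 0.19 (so coincidence = 0.81), expected double-crossover frequency = 0.224 × 0.122 × 0.81 = 0.02214.
Expected number = 0.02214 × 1136 = 25.15 ≈ 25.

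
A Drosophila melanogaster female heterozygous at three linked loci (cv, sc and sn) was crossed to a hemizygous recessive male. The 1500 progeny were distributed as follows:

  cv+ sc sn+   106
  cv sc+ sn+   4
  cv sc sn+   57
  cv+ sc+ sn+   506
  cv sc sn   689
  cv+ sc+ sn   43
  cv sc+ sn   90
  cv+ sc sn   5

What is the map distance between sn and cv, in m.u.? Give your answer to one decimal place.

The two most frequent reciprocal classes, cv sc sn and cv+ sc+ sn+, are the parental types, so the F1 was cv sc sn / cv+ sc+ sn+.
The two rarest classes, cv+ sc sn and cv sc+ sn+, are the double crossovers. Comparing them with the parentals, only the cv allele has switched, so cv is the middle locus and the order is sn – cv – sc.
Crossovers in the sn–cv interval produce the single-crossover classes cv sc sn+ and cv+ sc+ sn (57 + 43 = 100) plus the double crossovers (9).
RF(sn–cv) = (100 + 9) / 1500 = 109/1500 = 0.0727 → 7.3 m.u.

7.3 m.u.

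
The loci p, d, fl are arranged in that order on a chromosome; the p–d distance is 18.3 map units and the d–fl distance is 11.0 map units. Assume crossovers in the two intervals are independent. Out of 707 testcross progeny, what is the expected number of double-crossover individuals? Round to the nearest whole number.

Map distances give recombination frequencies of 0.183 and 0.110 for the two intervals.
With no interference, expected double-crossover frequency = 0.183 × 0.110 = 0.02013.
Expected number = 0.02013 × 707 = 14.23 ≈ 14.

14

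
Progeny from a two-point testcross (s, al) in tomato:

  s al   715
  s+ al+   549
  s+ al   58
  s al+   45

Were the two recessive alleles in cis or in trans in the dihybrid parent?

cis

The two most frequent classes are s+ al+ (549) and s al (715); these are the parental (non-recombinant) types.
So the F1 carried s+ al+ on one chromosome and s al on the other — the recessive alleles are on the same chromosome (cis / coupling).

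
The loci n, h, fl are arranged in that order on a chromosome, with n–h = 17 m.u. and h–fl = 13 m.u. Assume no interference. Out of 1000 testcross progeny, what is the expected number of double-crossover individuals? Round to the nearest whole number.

22

Map distances give recombination frequencies of 0.170 and 0.130 for the two intervals.
With no interference, expected double-crossover frequency = 0.170 × 0.130 = 0.02210.
Expected number = 0.02210 × 1000 = 22.10 ≈ 22.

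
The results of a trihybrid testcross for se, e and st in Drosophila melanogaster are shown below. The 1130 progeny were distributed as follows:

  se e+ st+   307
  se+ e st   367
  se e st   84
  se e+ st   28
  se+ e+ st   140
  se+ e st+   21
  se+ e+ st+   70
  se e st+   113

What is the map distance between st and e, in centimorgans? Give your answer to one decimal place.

The two most frequent reciprocal classes, se e+ st+ and se+ e st, are the parental types, so the F1 was se e+ st+ / se+ e st.
The two rarest classes, se e+ st and se+ e st+, are the double crossovers. Comparing them with the parentals, only the st allele has switched, so st is the middle locus and the order is se – st – e.
Crossovers in the st–e interval produce the single-crossover classes se e st+ and se+ e+ st (113 + 140 = 253) plus the double crossovers (49).
RF(st–e) = (253 + 49) / 1130 = 302/1130 = 0.2673 → 26.7 centimorgans.

26.7 centimorgans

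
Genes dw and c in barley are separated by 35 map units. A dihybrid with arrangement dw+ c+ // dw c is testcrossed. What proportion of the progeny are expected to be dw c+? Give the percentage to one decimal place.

17.5%

A map distance of 35 map units corresponds to a recombination frequency of 0.350.
The F1 is dw+ c+ / dw c, so dw c+ is a recombinant gamete class with expected frequency r/2 = 0.350/2 = 0.1750.
That is 0.1750 = 17.5% of the progeny.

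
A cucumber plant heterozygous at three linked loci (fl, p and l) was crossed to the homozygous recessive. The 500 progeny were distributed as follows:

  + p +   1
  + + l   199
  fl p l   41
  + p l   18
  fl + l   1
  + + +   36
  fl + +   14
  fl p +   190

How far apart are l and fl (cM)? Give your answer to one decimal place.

15.8 cM

The two most frequent reciprocal classes, + + l and fl p +, are the parental types, so the F1 was + + l / fl p +.
The two rarest classes, fl + l and + p +, are the double crossovers. Comparing them with the parentals, only the fl allele has switched, so fl is the middle locus and the order is l – fl – p.
Crossovers in the l–fl interval produce the single-crossover classes + + + and fl p l (36 + 41 = 77) plus the double crossovers (2).
RF(l–fl) = (77 + 2) / 500 = 79/500 = 0.1580 → 15.8 cM.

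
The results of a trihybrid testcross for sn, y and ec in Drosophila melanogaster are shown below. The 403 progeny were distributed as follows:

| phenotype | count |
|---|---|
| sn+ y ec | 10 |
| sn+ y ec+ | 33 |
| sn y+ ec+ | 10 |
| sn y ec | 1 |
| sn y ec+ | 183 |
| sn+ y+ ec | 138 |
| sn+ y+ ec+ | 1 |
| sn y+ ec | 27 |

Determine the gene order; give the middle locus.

ec

The two most frequent reciprocal classes, sn y ec+ and sn+ y+ ec, are the parental types, so the F1 was sn y ec+ / sn+ y+ ec.
The two rarest classes, sn y ec and sn+ y+ ec+, are the double crossovers. Comparing them with the parentals, only the ec allele has switched, so ec is the middle locus and the order is y – ec – sn.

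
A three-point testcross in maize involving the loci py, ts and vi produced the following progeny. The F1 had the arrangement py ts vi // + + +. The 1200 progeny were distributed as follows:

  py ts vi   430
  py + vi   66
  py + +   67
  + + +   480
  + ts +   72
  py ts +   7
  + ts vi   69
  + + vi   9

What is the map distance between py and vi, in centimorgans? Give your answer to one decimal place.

The two rarest classes, py ts + and + + vi, are the double crossovers. Comparing them with the parentals, only the vi allele has switched, so vi is the middle locus and the order is py – vi – ts.
Crossovers in the py–vi interval produce the single-crossover classes + ts vi and py + + (69 + 67 = 136) plus the double crossovers (16).
RF(py–vi) = (136 + 16) / 1200 = 152/1200 = 0.1267 → 12.7 centimorgans.

12.7 centimorgans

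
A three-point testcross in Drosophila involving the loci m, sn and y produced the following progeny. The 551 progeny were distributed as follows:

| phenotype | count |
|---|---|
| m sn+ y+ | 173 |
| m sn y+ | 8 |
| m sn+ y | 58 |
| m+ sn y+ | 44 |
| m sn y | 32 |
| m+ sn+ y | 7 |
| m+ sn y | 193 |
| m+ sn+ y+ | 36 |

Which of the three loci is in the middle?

The two most frequent reciprocal classes, m sn+ y+ and m+ sn y, are the parental types, so the F1 was m sn+ y+ / m+ sn y.
The two rarest classes, m sn y+ and m+ sn+ y, are the double crossovers. Comparing them with the parentals, only the sn allele has switched, so sn is the middle locus and the order is y – sn – m.

sn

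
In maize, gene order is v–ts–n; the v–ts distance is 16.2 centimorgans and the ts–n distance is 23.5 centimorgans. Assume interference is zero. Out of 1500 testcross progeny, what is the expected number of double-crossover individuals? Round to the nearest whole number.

Map distances give recombination frequencies of 0.162 and 0.235 for the two intervals.
With no interference, expected double-crossover frequency = 0.162 × 0.235 = 0.03807.
Expected number = 0.03807 × 1500 = 57.10 ≈ 57.

57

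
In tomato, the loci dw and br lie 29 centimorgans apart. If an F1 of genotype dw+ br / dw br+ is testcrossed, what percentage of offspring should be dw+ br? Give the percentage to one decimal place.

A map distance of 29 centimorgans corresponds to a recombination frequency of 0.290.
The F1 is dw+ br / dw br+, so dw+ br is a parental gamete class with expected frequency (1 − r)/2 = 0.710/2 = 0.3550.
That is 0.3550 = 35.5% of the progeny.

35.5%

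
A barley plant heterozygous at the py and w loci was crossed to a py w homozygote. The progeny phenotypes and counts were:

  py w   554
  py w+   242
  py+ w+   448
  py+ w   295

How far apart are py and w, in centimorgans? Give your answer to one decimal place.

The two most frequent classes, py+ w+ (448) and py w (554), are the parental types, so the F1 was py+ w+ / py w.
The recombinant classes are py+ w and py w+: 295 + 242 = 537.
Recombination frequency = 537/1539 = 0.3489 ≈ 34.9%, i.e. 34.9 centimorgans.

34.9 centimorgans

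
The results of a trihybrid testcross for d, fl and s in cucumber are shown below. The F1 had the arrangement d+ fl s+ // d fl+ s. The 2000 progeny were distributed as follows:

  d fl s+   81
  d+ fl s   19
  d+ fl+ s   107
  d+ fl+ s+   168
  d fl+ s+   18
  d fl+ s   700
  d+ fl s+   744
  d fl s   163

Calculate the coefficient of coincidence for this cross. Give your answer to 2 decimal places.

0.89

The two rarest classes, d+ fl s and d fl+ s+, are the double crossovers. Comparing them with the parentals, only the s allele has switched, so s is the middle locus and the order is d – s – fl.
d–s: (188 + 37)/2000 = 0.1125; s–fl: (331 + 37)/2000 = 0.1840.
Expected DCO frequency = 0.1125 × 0.1840 ≈ 0.02070; observed = 37/2000 ≈ 0.01850.
Coefficient of coincidence = 0.01850/0.02070 ≈ 0.89.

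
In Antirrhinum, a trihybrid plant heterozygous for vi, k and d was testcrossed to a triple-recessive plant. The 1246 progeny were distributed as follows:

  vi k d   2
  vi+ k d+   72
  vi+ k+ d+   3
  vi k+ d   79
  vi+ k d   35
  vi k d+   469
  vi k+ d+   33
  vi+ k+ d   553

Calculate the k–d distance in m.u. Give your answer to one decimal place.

The two most frequent reciprocal classes, vi+ k+ d and vi k d+, are the parental types, so the F1 was vi+ k+ d / vi k d+.
The two rarest classes, vi+ k+ d+ and vi k d, are the double crossovers. Comparing them with the parentals, only the d allele has switched, so d is the middle locus and the order is k – d – vi.
Crossovers in the k–d interval produce the single-crossover classes vi+ k d and vi k+ d+ (35 + 33 = 68) plus the double crossovers (5).
RF(k–d) = (68 + 5) / 1246 = 73/1246 = 0.0586 → 5.9 m.u.

5.9 m.u.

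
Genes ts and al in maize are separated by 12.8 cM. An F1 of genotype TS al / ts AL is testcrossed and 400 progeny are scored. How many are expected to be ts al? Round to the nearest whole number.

A map distance of 12.8 cM corresponds to a recombination frequency of 0.128.
The F1 is TS al / ts AL, so ts al is a recombinant gamete class with expected frequency r/2 = 0.128/2 = 0.0640.
Expected number = 0.0640 × 400 = 25.60 ≈ 26.

26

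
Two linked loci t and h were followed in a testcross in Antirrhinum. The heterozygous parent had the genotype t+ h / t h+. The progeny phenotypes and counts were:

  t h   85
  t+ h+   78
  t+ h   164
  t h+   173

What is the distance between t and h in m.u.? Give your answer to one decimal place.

32.6 m.u.

The recombinant classes are t+ h+ and t h: 78 + 85 = 163.
Recombination frequency = 163/500 = 0.3260 ≈ 32.6%, i.e. 32.6 m.u.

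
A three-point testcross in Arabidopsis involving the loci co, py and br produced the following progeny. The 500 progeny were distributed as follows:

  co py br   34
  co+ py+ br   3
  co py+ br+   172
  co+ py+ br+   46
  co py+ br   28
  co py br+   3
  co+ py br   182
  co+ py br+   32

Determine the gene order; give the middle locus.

The two most frequent reciprocal classes, co+ py br and co py+ br+, are the parental types, so the F1 was co+ py br / co py+ br+.
The two rarest classes, co+ py+ br and co py br+, are the double crossovers. Comparing them with the parentals, only the py allele has switched, so py is the middle locus and the order is co – py – br.

py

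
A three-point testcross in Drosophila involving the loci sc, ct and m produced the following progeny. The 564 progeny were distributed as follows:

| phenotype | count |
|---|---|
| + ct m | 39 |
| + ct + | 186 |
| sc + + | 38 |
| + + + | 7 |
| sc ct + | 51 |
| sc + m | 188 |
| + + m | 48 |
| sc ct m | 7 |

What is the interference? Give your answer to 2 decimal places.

0.23

The two most frequent reciprocal classes, sc + m and + ct +, are the parental types, so the F1 was sc + m / + ct +.
The two rarest classes, sc ct m and + + +, are the double crossovers. Comparing them with the parentals, only the ct allele has switched, so ct is the middle locus and the order is sc – ct – m.
sc–ct: (99 + 14)/564 = 0.2004; ct–m: (77 + 14)/564 = 0.1613.
Expected DCO frequency = 0.2004 × 0.1613 ≈ 0.03232; observed = 14/564 ≈ 0.02482.
Coefficient of coincidence = 0.02482/0.03232 ≈ 0.77; interference = 1 − 0.77 = 0.23.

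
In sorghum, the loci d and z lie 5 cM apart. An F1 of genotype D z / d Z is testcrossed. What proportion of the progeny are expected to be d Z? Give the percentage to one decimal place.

A map distance of 5 cM corresponds to a recombination frequency of 0.050.
The F1 is D z / d Z, so d Z is a parental gamete class with expected frequency (1 − r)/2 = 0.950/2 = 0.4750.
That is 0.4750 = 47.5% of the progeny.

47.5%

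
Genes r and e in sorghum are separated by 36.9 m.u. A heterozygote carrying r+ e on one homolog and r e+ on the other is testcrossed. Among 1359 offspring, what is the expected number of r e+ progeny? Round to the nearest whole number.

429

A map distance of 36.9 m.u. corresponds to a recombination frequency of 0.369.
The F1 is r+ e / r e+, so r e+ is a parental gamete class with expected frequency (1 − r)/2 = 0.631/2 = 0.3155.
Expected number = 0.3155 × 1359 = 428.76 ≈ 429.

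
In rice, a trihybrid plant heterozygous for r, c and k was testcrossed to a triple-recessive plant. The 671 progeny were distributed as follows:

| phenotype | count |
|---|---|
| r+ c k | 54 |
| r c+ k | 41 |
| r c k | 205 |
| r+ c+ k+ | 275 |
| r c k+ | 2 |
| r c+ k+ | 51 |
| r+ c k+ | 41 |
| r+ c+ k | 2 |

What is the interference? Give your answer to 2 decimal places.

0.71

The two most frequent reciprocal classes, r+ c+ k+ and r c k, are the parental types, so the F1 was r+ c+ k+ / r c k.
The two rarest classes, r+ c+ k and r c k+, are the double crossovers. Comparing them with the parentals, only the k allele has switched, so k is the middle locus and the order is r – k – c.
r–k: (105 + 4)/671 = 0.1624; k–c: (82 + 4)/671 = 0.1282.
Expected DCO frequency = 0.1624 × 0.1282 ≈ 0.02082; observed = 4/671 ≈ 0.00596.
Coefficient of coincidence = 0.00596/0.02082 ≈ 0.29; interference = 1 − 0.29 = 0.71.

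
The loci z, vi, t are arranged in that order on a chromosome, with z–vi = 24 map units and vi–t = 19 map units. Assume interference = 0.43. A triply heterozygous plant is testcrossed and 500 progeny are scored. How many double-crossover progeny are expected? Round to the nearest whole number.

13

Map distances give recombination frequencies of 0.240 and 0.190 for the two intervals.
With interference 0.43 (so coincidence = 0.57), expected double-crossover frequency = 0.240 × 0.190 × 0.57 = 0.02599.
Expected number = 0.02599 × 500 = 13.00 ≈ 13.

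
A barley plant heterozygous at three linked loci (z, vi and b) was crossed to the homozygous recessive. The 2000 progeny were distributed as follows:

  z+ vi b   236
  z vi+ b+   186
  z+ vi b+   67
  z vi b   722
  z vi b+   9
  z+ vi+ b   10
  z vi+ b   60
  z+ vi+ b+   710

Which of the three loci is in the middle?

b

The two most frequent reciprocal classes, z+ vi+ b+ and z vi b, are the parental types, so the F1 was z+ vi+ b+ / z vi b.
The two rarest classes, z+ vi+ b and z vi b+, are the double crossovers. Comparing them with the parentals, only the b allele has switched, so b is the middle locus and the order is z – b – vi.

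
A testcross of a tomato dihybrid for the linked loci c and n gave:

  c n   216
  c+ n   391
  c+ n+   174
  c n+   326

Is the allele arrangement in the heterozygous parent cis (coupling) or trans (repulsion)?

trans

The two most frequent classes are c+ n (391) and c n+ (326); these are the parental (non-recombinant) types.
So the F1 carried c+ n on one chromosome and c n+ on the other — the recessive alleles are on opposite chromosomes (trans / repulsion).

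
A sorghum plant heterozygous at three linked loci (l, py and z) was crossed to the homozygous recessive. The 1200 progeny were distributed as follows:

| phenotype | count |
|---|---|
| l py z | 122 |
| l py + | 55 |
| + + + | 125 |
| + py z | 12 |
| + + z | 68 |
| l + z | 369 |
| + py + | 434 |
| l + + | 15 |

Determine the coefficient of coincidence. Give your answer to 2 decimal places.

0.79

The two most frequent reciprocal classes, + py + and l + z, are the parental types, so the F1 was + py + / l + z.
The two rarest classes, + py z and l + +, are the double crossovers. Comparing them with the parentals, only the z allele has switched, so z is the middle locus and the order is l – z – py.
l–z: (123 + 27)/1200 = 0.1250; z–py: (247 + 27)/1200 = 0.2283.
Expected DCO frequency = 0.1250 × 0.2283 ≈ 0.02854; observed = 27/1200 ≈ 0.02250.
Coefficient of coincidence = 0.02250/0.02854 ≈ 0.79.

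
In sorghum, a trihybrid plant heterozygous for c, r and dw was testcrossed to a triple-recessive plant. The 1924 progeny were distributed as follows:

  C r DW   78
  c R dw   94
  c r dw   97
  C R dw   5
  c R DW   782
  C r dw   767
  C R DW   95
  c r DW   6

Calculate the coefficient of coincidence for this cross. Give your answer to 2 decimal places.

The two most frequent reciprocal classes, c R DW and C r dw, are the parental types, so the F1 was c R DW / C r dw.
The two rarest classes, c r DW and C R dw, are the double crossovers. Comparing them with the parentals, only the r allele has switched, so r is the middle locus and the order is dw – r – c.
dw–r: (172 + 11)/1924 = 0.0951; r–c: (192 + 11)/1924 = 0.1055.
Expected DCO frequency = 0.0951 × 0.1055 ≈ 0.01003; observed = 11/1924 ≈ 0.00572.
Coefficient of coincidence = 0.00572/0.01003 ≈ 0.57.

0.57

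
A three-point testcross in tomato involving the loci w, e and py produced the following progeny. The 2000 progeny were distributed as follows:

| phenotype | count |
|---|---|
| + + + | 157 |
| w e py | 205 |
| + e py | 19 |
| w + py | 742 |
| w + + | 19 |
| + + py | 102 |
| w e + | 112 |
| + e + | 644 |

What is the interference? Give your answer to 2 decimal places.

The two most frequent reciprocal classes, + e + and w + py, are the parental types, so the F1 was + e + / w + py.
The two rarest classes, + e py and w + +, are the double crossovers. Comparing them with the parentals, only the py allele has switched, so py is the middle locus and the order is w – py – e.
w–py: (214 + 38)/2000 = 0.1260; py–e: (362 + 38)/2000 = 0.2000.
Expected DCO frequency = 0.1260 × 0.2000 ≈ 0.02520; observed = 38/2000 ≈ 0.01900.
Coefficient of coincidence = 0.01900/0.02520 ≈ 0.75; interference = 1 − 0.75 = 0.25.

0.25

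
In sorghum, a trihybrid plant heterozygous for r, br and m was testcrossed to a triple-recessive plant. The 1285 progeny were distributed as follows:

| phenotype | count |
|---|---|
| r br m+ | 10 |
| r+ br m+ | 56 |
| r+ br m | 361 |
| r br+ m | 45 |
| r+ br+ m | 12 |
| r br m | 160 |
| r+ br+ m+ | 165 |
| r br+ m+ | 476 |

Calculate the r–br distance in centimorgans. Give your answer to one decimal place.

27.0 centimorgans

The two most frequent reciprocal classes, r+ br m and r br+ m+, are the parental types, so the F1 was r+ br m / r br+ m+.
The two rarest classes, r+ br+ m and r br m+, are the double crossovers. Comparing them with the parentals, only the br allele has switched, so br is the middle locus and the order is m – br – r.
Crossovers in the br–r interval produce the single-crossover classes r br m and r+ br+ m+ (160 + 165 = 325) plus the double crossovers (22).
RF(br–r) = (325 + 22) / 1285 = 347/1285 = 0.2700 → 27.0 centimorgans.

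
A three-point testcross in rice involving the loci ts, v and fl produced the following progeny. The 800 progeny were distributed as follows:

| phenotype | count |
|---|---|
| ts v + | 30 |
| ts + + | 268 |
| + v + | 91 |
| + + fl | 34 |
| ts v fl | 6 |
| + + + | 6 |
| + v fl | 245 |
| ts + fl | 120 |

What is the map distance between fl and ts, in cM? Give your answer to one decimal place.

The two most frequent reciprocal classes, + v fl and ts + +, are the parental types, so the F1 was + v fl / ts + +.
The two rarest classes, ts v fl and + + +, are the double crossovers. Comparing them with the parentals, only the ts allele has switched, so ts is the middle locus and the order is v – ts – fl.
Crossovers in the ts–fl interval produce the single-crossover classes + v + and ts + fl (91 + 120 = 211) plus the double crossovers (12).
RF(ts–fl) = (211 + 12) / 800 = 223/800 = 0.2787 → 27.9 cM.

27.9 cM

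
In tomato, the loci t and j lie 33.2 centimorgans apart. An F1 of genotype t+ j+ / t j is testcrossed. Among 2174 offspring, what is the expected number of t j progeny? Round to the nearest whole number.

A map distance of 33.2 centimorgans corresponds to a recombination frequency of 0.332.
The F1 is t+ j+ / t j, so t j is a parental gamete class with expected frequency (1 − r)/2 = 0.668/2 = 0.3340.
Expected number = 0.3340 × 2174 = 726.12 ≈ 726.

726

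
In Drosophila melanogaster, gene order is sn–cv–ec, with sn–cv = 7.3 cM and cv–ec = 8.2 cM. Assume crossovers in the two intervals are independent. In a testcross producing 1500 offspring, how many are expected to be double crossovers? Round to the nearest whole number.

9

Map distances give recombination frequencies of 0.073 and 0.082 for the two intervals.
With no interference, expected double-crossover frequency = 0.073 × 0.082 = 0.00599.
Expected number = 0.00599 × 1500 = 8.98 ≈ 9.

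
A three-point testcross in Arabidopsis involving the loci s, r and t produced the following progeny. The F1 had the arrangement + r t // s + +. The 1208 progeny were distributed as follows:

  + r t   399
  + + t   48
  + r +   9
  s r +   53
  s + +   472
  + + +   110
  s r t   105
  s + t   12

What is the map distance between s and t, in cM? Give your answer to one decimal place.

19.5 cM

The two rarest classes, + r + and s + t, are the double crossovers. Comparing them with the parentals, only the t allele has switched, so t is the middle locus and the order is r – t – s.
Crossovers in the t–s interval produce the single-crossover classes s r t and + + + (105 + 110 = 215) plus the double crossovers (21).
RF(t–s) = (215 + 21) / 1208 = 236/1208 = 0.1954 → 19.5 cM.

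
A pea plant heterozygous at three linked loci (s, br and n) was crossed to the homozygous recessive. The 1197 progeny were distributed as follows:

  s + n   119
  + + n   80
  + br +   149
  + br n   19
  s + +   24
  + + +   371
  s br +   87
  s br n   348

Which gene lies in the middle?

s

The two most frequent reciprocal classes, + + + and s br n, are the parental types, so the F1 was + + + / s br n.
The two rarest classes, s + + and + br n, are the double crossovers. Comparing them with the parentals, only the s allele has switched, so s is the middle locus and the order is n – s – br.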